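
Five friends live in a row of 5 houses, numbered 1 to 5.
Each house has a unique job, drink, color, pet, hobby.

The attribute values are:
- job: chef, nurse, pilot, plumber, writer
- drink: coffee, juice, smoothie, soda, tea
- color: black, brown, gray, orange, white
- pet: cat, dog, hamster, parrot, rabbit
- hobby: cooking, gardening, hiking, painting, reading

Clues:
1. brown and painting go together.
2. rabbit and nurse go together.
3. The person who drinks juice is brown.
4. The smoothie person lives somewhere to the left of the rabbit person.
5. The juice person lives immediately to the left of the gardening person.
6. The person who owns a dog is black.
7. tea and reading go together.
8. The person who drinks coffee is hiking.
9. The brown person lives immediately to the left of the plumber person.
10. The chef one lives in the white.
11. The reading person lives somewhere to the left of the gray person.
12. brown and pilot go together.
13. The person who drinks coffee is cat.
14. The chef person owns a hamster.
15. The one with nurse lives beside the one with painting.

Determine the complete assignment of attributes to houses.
Solution:

House | Job | Drink | Color | Pet | Hobby
-----------------------------------------
  1   | chef | smoothie | white | hamster | cooking
  2   | nurse | tea | orange | rabbit | reading
  3   | pilot | juice | brown | parrot | painting
  4   | plumber | soda | black | dog | gardening
  5   | writer | coffee | gray | cat | hiking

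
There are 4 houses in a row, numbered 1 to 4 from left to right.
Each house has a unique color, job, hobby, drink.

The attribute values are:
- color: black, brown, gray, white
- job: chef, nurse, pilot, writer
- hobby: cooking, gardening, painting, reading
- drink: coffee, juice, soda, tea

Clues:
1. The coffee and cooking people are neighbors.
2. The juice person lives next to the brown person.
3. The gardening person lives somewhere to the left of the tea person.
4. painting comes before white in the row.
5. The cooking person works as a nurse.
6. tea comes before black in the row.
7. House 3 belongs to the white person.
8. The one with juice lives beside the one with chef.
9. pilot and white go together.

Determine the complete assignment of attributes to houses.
Solution:

House | Color | Job | Hobby | Drink
-----------------------------------
  1   | gray | writer | gardening | juice
  2   | brown | chef | painting | tea
  3   | white | pilot | reading | coffee
  4   | black | nurse | cooking | soda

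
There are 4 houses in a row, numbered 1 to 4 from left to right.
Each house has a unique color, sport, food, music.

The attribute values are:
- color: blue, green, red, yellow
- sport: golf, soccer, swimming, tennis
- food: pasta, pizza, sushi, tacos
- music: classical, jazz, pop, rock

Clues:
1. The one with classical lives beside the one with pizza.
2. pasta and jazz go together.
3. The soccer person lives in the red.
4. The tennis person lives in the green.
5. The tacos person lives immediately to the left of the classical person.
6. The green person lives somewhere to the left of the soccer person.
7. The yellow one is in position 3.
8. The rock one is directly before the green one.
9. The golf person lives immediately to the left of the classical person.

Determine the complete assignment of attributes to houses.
Solution:

House | Color | Sport | Food | Music
------------------------------------
  1   | blue | golf | tacos | rock
  2   | green | tennis | sushi | classical
  3   | yellow | swimming | pizza | pop
  4   | red | soccer | pasta | jazz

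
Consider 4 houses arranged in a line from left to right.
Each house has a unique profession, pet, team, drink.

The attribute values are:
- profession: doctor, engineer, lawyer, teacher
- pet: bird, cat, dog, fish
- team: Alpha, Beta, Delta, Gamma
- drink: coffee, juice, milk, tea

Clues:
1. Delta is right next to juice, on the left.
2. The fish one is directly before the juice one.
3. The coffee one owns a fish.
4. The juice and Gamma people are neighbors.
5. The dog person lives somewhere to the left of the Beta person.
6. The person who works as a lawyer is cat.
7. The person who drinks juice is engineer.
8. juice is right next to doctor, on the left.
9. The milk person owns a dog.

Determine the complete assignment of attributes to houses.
Solution:

House | Profession | Pet | Team | Drink
---------------------------------------
  1   | teacher | fish | Delta | coffee
  2   | engineer | bird | Alpha | juice
  3   | doctor | dog | Gamma | milk
  4   | lawyer | cat | Beta | tea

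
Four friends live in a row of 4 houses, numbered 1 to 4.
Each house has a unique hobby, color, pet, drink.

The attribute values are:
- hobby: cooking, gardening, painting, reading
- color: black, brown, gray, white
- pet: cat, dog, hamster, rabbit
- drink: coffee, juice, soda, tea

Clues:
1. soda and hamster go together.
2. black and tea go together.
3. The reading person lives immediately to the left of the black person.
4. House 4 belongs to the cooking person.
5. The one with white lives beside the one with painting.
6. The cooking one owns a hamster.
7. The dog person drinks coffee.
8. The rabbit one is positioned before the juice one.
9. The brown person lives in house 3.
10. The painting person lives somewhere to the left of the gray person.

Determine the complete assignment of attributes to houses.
Solution:

House | Hobby | Color | Pet | Drink
-----------------------------------
  1   | reading | white | dog | coffee
  2   | painting | black | rabbit | tea
  3   | gardening | brown | cat | juice
  4   | cooking | gray | hamster | soda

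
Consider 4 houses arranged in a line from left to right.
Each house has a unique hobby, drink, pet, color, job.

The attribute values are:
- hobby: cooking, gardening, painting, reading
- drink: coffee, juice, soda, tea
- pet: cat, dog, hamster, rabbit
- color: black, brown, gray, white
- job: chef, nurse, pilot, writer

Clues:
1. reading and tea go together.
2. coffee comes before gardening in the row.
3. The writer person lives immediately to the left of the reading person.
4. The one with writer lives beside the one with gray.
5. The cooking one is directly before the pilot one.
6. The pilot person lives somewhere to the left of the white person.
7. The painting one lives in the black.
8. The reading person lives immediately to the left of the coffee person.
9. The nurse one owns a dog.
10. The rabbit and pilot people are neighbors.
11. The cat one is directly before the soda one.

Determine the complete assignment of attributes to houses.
Solution:

House | Hobby | Drink | Pet | Color | Job
-----------------------------------------
  1   | cooking | juice | rabbit | brown | writer
  2   | reading | tea | hamster | gray | pilot
  3   | painting | coffee | cat | black | chef
  4   | gardening | soda | dog | white | nurse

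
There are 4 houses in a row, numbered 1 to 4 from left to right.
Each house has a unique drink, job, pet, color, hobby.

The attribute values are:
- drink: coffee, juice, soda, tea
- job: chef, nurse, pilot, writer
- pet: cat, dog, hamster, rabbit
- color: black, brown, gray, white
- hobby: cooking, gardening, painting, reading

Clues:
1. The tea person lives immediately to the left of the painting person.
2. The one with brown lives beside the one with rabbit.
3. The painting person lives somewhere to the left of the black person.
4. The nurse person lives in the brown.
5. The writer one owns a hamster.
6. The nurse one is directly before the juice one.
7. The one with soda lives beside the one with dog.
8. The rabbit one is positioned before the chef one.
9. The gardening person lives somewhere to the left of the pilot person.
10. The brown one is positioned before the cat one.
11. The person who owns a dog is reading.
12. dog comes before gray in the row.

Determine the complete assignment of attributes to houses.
Solution:

House | Drink | Job | Pet | Color | Hobby
-----------------------------------------
  1   | soda | writer | hamster | white | gardening
  2   | tea | nurse | dog | brown | reading
  3   | juice | pilot | rabbit | gray | painting
  4   | coffee | chef | cat | black | cooking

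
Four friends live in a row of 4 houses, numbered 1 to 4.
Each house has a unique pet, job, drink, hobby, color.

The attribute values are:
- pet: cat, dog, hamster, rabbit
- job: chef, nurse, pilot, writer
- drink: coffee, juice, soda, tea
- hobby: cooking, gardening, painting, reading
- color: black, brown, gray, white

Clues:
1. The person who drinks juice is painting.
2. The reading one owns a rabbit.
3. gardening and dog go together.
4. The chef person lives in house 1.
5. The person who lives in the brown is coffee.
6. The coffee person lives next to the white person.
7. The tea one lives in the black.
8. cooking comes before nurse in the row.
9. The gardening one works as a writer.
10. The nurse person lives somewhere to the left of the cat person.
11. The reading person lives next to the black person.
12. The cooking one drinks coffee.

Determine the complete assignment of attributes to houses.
Solution:

House | Pet | Job | Drink | Hobby | Color
-----------------------------------------
  1   | hamster | chef | coffee | cooking | brown
  2   | rabbit | nurse | soda | reading | white
  3   | dog | writer | tea | gardening | black
  4   | cat | pilot | juice | painting | gray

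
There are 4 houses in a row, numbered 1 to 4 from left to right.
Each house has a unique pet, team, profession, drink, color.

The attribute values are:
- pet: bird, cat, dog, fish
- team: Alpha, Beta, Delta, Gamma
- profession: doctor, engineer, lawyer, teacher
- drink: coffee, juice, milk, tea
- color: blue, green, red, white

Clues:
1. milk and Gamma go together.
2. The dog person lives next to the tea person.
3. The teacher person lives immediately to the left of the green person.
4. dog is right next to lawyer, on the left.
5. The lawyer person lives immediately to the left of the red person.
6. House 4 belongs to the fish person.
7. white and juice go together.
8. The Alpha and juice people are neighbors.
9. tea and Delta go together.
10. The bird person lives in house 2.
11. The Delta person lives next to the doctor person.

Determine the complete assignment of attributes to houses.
Solution:

House | Pet | Team | Profession | Drink | Color
-----------------------------------------------
  1   | dog | Gamma | teacher | milk | blue
  2   | bird | Delta | lawyer | tea | green
  3   | cat | Alpha | doctor | coffee | red
  4   | fish | Beta | engineer | juice | white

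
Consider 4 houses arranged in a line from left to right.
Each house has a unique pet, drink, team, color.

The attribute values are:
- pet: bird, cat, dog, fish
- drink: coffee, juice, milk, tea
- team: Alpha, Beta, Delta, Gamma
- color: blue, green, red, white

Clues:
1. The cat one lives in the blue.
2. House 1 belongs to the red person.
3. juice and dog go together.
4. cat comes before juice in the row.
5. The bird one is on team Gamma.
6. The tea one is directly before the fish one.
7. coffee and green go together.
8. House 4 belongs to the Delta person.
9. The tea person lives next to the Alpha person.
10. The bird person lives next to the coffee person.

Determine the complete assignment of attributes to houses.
Solution:

House | Pet | Drink | Team | Color
----------------------------------
  1   | bird | tea | Gamma | red
  2   | fish | coffee | Alpha | green
  3   | cat | milk | Beta | blue
  4   | dog | juice | Delta | white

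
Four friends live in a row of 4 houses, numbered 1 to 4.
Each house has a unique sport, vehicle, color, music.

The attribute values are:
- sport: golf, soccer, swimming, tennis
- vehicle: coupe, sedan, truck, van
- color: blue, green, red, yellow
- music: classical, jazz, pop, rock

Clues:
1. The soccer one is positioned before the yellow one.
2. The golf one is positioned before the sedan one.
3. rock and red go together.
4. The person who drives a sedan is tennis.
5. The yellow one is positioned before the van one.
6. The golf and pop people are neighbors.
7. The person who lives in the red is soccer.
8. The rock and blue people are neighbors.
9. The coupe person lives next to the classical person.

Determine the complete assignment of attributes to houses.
Solution:

House | Sport | Vehicle | Color | Music
---------------------------------------
  1   | soccer | coupe | red | rock
  2   | golf | truck | blue | classical
  3   | tennis | sedan | yellow | pop
  4   | swimming | van | green | jazz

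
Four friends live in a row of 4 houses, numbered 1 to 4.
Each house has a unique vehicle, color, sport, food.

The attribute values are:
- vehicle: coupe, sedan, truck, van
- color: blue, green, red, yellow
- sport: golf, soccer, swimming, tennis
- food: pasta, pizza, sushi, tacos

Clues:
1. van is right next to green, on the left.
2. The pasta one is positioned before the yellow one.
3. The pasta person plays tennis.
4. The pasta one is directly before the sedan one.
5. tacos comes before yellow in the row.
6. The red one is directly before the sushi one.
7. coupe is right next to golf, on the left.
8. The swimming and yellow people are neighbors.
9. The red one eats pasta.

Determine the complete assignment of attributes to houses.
Solution:

House | Vehicle | Color | Sport | Food
--------------------------------------
  1   | van | red | tennis | pasta
  2   | sedan | green | soccer | sushi
  3   | coupe | blue | swimming | tacos
  4   | truck | yellow | golf | pizza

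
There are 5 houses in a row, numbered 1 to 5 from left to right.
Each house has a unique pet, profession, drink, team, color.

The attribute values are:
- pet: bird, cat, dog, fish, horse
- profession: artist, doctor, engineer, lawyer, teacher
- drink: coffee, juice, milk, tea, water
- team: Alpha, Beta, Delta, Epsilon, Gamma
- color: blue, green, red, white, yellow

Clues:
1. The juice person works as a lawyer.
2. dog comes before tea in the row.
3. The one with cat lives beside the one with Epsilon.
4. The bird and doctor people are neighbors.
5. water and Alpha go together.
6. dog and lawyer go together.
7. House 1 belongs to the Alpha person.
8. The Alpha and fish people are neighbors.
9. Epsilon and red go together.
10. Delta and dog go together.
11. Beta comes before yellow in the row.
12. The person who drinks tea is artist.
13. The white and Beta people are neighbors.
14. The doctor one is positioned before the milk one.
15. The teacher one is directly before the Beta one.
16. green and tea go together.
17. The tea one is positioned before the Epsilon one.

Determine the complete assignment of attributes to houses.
Solution:

House | Pet | Profession | Drink | Team | Color
-----------------------------------------------
  1   | bird | teacher | water | Alpha | white
  2   | fish | doctor | coffee | Beta | blue
  3   | dog | lawyer | juice | Delta | yellow
  4   | cat | artist | tea | Gamma | green
  5   | horse | engineer | milk | Epsilon | red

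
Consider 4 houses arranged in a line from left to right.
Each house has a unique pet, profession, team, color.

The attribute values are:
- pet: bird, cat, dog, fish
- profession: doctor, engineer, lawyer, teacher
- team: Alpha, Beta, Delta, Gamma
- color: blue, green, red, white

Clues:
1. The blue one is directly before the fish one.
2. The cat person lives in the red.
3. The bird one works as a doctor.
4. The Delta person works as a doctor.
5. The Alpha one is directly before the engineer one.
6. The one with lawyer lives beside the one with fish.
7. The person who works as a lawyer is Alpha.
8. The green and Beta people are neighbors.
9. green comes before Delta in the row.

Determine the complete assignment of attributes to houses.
Solution:

House | Pet | Profession | Team | Color
---------------------------------------
  1   | dog | lawyer | Alpha | blue
  2   | fish | engineer | Gamma | green
  3   | cat | teacher | Beta | red
  4   | bird | doctor | Delta | white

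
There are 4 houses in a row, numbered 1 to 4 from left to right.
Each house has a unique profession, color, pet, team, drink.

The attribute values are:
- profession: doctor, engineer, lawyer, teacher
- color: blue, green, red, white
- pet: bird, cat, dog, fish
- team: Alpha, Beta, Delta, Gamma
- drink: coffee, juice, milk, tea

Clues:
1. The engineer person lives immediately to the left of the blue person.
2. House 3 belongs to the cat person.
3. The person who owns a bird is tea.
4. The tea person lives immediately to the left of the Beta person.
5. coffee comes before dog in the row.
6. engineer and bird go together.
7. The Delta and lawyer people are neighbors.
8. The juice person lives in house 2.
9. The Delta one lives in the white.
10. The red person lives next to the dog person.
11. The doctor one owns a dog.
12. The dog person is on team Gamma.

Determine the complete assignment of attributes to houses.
Solution:

House | Profession | Color | Pet | Team | Drink
-----------------------------------------------
  1   | engineer | white | bird | Delta | tea
  2   | lawyer | blue | fish | Beta | juice
  3   | teacher | red | cat | Alpha | coffee
  4   | doctor | green | dog | Gamma | milk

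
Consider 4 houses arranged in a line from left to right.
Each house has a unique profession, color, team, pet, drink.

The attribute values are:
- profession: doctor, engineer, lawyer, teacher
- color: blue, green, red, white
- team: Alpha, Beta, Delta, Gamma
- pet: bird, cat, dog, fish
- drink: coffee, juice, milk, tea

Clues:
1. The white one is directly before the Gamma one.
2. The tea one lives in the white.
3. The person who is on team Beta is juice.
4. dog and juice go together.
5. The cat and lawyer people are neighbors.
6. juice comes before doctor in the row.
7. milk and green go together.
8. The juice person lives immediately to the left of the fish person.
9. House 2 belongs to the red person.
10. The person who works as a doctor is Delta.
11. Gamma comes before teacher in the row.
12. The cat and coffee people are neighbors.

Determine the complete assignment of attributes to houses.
Solution:

House | Profession | Color | Team | Pet | Drink
-----------------------------------------------
  1   | engineer | white | Alpha | cat | tea
  2   | lawyer | red | Gamma | bird | coffee
  3   | teacher | blue | Beta | dog | juice
  4   | doctor | green | Delta | fish | milk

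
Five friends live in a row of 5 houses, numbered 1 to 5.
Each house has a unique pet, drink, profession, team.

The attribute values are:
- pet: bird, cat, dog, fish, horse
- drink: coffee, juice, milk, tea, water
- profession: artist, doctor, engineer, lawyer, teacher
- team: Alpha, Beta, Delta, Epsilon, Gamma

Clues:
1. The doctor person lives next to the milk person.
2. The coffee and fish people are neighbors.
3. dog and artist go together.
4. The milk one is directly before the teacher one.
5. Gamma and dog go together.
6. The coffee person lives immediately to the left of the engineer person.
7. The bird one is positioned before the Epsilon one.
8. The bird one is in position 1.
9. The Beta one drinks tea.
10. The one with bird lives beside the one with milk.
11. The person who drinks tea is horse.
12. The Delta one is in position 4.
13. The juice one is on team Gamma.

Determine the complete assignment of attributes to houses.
Solution:

House | Pet | Drink | Profession | Team
---------------------------------------
  1   | bird | coffee | doctor | Alpha
  2   | fish | milk | engineer | Epsilon
  3   | horse | tea | teacher | Beta
  4   | cat | water | lawyer | Delta
  5   | dog | juice | artist | Gamma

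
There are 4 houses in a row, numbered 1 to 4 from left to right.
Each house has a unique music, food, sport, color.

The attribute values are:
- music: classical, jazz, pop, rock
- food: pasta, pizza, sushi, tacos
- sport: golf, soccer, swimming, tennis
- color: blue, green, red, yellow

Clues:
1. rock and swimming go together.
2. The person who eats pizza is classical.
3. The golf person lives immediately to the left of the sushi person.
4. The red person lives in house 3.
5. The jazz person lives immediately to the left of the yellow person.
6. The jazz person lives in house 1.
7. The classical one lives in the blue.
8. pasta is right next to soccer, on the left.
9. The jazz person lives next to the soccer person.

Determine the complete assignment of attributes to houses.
Solution:

House | Music | Food | Sport | Color
------------------------------------
  1   | jazz | pasta | golf | green
  2   | pop | sushi | soccer | yellow
  3   | rock | tacos | swimming | red
  4   | classical | pizza | tennis | blue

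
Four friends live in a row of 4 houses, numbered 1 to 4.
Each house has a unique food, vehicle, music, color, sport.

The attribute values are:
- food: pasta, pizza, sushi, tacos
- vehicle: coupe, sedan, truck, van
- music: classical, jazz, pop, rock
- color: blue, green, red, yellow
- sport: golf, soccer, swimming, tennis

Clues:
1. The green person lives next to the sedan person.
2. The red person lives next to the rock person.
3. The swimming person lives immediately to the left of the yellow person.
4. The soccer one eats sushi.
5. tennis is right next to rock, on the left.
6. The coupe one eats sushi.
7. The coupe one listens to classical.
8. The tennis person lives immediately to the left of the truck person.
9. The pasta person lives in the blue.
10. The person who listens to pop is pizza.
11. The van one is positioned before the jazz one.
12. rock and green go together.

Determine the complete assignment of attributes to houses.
Solution:

House | Food | Vehicle | Music | Color | Sport
----------------------------------------------
  1   | pizza | van | pop | red | tennis
  2   | tacos | truck | rock | green | golf
  3   | pasta | sedan | jazz | blue | swimming
  4   | sushi | coupe | classical | yellow | soccer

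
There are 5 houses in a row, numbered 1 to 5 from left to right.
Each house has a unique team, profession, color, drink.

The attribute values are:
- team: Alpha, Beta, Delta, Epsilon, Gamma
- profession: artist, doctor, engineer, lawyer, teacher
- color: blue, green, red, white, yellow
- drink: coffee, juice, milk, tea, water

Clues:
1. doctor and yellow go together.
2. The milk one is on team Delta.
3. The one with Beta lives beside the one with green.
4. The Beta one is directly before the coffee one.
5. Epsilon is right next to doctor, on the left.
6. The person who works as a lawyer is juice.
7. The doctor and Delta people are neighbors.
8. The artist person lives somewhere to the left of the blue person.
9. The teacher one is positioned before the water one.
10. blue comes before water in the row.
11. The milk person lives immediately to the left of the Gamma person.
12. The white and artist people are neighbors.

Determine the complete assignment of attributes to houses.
Solution:

House | Team | Profession | Color | Drink
-----------------------------------------
  1   | Beta | lawyer | white | juice
  2   | Epsilon | artist | green | coffee
  3   | Alpha | doctor | yellow | tea
  4   | Delta | teacher | blue | milk
  5   | Gamma | engineer | red | water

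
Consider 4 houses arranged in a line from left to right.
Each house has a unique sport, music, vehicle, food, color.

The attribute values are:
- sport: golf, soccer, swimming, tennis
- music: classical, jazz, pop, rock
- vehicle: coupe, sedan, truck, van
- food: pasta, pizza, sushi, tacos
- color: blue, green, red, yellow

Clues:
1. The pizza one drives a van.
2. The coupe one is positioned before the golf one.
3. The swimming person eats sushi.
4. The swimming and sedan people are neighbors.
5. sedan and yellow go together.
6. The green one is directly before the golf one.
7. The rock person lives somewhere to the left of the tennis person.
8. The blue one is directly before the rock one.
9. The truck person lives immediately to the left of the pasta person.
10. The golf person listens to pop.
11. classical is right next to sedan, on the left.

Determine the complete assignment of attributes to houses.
Solution:

House | Sport | Music | Vehicle | Food | Color
----------------------------------------------
  1   | swimming | classical | truck | sushi | blue
  2   | soccer | rock | sedan | pasta | yellow
  3   | tennis | jazz | coupe | tacos | green
  4   | golf | pop | van | pizza | red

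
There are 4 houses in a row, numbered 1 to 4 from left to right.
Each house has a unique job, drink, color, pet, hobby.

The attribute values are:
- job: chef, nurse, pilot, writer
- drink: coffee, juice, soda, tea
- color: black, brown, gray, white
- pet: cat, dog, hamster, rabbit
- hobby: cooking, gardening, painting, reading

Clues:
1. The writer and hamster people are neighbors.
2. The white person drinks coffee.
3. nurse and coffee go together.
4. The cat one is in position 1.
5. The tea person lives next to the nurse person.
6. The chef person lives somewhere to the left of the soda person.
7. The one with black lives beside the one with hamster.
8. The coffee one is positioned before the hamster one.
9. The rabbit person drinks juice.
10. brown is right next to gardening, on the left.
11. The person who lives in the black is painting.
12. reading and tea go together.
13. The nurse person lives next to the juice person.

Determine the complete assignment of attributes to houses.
Solution:

House | Job | Drink | Color | Pet | Hobby
-----------------------------------------
  1   | chef | tea | brown | cat | reading
  2   | nurse | coffee | white | dog | gardening
  3   | writer | juice | black | rabbit | painting
  4   | pilot | soda | gray | hamster | cooking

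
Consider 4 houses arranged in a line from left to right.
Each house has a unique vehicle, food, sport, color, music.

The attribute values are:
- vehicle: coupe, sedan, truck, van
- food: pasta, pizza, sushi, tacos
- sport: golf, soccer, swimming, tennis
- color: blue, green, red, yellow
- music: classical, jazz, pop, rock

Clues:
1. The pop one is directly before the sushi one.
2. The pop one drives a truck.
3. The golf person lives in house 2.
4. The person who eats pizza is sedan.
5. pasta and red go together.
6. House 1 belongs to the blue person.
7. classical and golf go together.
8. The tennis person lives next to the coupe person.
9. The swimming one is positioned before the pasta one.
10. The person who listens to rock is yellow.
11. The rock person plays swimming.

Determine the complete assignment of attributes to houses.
Solution:

House | Vehicle | Food | Sport | Color | Music
----------------------------------------------
  1   | truck | tacos | tennis | blue | pop
  2   | coupe | sushi | golf | green | classical
  3   | sedan | pizza | swimming | yellow | rock
  4   | van | pasta | soccer | red | jazz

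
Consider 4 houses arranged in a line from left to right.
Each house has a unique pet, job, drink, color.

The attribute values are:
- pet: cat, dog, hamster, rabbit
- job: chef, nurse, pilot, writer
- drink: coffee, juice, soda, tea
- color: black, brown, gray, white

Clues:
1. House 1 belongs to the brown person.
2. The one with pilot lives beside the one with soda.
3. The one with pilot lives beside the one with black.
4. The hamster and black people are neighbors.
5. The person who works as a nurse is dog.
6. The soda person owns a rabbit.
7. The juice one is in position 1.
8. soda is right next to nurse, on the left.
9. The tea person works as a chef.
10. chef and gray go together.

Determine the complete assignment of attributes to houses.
Solution:

House | Pet | Job | Drink | Color
---------------------------------
  1   | hamster | pilot | juice | brown
  2   | rabbit | writer | soda | black
  3   | dog | nurse | coffee | white
  4   | cat | chef | tea | gray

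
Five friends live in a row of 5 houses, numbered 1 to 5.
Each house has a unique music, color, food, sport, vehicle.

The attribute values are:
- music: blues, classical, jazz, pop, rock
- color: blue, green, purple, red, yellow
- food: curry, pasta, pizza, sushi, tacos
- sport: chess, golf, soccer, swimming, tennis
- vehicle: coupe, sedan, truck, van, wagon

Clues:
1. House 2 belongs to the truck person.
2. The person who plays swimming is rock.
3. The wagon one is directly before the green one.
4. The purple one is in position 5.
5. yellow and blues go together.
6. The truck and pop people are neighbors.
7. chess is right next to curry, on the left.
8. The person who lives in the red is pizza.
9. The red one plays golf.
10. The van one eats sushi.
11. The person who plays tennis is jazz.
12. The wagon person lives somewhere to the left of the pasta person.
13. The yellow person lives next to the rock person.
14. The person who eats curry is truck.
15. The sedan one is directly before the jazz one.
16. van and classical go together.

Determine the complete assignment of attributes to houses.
Solution:

House | Music | Color | Food | Sport | Vehicle
----------------------------------------------
  1   | blues | yellow | tacos | chess | wagon
  2   | rock | green | curry | swimming | truck
  3   | pop | red | pizza | golf | sedan
  4   | jazz | blue | pasta | tennis | coupe
  5   | classical | purple | sushi | soccer | van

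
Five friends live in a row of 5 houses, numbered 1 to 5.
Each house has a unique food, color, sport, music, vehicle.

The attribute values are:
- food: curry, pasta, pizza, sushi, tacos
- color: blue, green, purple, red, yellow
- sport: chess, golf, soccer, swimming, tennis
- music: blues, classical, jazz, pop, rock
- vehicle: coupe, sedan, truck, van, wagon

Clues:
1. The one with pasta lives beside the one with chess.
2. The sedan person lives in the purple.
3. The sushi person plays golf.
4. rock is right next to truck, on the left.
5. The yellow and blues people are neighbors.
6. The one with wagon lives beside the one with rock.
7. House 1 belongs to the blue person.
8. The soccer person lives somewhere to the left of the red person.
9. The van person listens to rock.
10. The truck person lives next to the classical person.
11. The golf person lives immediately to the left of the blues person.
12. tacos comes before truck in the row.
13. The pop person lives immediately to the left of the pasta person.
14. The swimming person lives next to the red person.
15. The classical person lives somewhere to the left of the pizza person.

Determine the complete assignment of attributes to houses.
Solution:

House | Food | Color | Sport | Music | Vehicle
----------------------------------------------
  1   | tacos | blue | soccer | pop | wagon
  2   | pasta | green | swimming | rock | van
  3   | curry | red | chess | jazz | truck
  4   | sushi | yellow | golf | classical | coupe
  5   | pizza | purple | tennis | blues | sedan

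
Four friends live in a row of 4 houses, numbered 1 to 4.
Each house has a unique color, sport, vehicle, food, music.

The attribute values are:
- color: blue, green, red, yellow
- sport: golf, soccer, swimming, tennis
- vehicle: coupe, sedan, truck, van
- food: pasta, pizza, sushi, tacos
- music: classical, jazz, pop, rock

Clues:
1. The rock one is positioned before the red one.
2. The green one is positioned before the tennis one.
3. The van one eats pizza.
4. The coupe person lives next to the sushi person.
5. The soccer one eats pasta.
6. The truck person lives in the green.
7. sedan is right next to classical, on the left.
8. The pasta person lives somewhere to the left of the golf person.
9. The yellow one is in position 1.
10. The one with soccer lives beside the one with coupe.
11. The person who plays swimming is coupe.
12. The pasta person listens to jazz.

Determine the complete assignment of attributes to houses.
Solution:

House | Color | Sport | Vehicle | Food | Music
----------------------------------------------
  1   | yellow | soccer | sedan | pasta | jazz
  2   | blue | swimming | coupe | tacos | classical
  3   | green | golf | truck | sushi | rock
  4   | red | tennis | van | pizza | pop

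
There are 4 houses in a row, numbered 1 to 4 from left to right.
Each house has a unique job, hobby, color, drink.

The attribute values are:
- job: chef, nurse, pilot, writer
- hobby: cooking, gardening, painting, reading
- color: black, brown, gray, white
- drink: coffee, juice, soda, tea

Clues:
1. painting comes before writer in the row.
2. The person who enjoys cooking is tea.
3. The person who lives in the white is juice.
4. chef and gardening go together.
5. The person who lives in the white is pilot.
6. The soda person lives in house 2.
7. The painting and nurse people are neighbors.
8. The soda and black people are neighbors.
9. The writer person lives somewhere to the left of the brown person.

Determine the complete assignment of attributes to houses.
Solution:

House | Job | Hobby | Color | Drink
-----------------------------------
  1   | pilot | painting | white | juice
  2   | nurse | reading | gray | soda
  3   | writer | cooking | black | tea
  4   | chef | gardening | brown | coffee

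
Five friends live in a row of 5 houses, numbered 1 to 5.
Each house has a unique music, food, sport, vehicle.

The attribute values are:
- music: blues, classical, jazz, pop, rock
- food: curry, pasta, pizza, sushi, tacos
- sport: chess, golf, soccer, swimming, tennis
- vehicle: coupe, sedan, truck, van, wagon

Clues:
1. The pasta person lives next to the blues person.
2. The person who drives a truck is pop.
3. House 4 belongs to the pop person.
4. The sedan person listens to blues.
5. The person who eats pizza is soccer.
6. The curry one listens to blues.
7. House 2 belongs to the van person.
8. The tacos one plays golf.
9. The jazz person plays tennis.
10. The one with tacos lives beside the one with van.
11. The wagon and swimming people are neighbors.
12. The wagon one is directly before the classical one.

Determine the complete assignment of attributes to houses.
Solution:

House | Music | Food | Sport | Vehicle
--------------------------------------
  1   | rock | tacos | golf | wagon
  2   | classical | pasta | swimming | van
  3   | blues | curry | chess | sedan
  4   | pop | pizza | soccer | truck
  5   | jazz | sushi | tennis | coupe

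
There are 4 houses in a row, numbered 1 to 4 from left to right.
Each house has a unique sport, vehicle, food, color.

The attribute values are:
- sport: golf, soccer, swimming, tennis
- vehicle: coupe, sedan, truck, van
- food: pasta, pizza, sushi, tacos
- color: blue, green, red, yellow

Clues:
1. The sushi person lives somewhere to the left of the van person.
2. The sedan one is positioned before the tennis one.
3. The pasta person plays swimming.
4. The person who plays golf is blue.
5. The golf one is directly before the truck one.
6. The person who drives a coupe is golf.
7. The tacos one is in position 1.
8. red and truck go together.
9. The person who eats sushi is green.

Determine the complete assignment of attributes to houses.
Solution:

House | Sport | Vehicle | Food | Color
--------------------------------------
  1   | golf | coupe | tacos | blue
  2   | swimming | truck | pasta | red
  3   | soccer | sedan | sushi | green
  4   | tennis | van | pizza | yellow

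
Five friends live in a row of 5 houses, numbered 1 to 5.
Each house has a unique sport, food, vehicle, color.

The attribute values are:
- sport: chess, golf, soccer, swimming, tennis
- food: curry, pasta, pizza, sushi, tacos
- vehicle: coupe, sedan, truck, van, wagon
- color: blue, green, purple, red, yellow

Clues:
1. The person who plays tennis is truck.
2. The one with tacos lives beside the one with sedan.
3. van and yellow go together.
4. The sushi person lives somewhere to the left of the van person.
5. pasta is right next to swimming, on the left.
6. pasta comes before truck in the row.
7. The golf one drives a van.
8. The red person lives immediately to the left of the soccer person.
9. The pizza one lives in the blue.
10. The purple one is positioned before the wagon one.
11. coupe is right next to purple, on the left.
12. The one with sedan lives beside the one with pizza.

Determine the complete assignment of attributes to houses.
Solution:

House | Sport | Food | Vehicle | Color
--------------------------------------
  1   | chess | tacos | coupe | red
  2   | soccer | pasta | sedan | purple
  3   | swimming | pizza | wagon | blue
  4   | tennis | sushi | truck | green
  5   | golf | curry | van | yellow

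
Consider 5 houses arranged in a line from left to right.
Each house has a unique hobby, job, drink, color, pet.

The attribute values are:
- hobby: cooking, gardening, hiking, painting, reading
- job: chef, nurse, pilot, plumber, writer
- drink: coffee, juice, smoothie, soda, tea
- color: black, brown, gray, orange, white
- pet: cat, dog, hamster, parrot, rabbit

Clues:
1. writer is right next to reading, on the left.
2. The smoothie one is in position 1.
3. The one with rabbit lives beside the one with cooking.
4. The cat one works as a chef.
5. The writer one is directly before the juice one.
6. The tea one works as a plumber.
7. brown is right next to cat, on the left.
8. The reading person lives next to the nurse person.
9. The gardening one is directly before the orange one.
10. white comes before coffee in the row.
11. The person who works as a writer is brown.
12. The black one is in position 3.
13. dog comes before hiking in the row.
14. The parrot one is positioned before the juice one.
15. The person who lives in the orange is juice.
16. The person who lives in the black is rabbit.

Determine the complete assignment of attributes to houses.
Solution:

House | Hobby | Job | Drink | Color | Pet
-----------------------------------------
  1   | gardening | writer | smoothie | brown | parrot
  2   | reading | chef | juice | orange | cat
  3   | painting | nurse | soda | black | rabbit
  4   | cooking | plumber | tea | white | dog
  5   | hiking | pilot | coffee | gray | hamster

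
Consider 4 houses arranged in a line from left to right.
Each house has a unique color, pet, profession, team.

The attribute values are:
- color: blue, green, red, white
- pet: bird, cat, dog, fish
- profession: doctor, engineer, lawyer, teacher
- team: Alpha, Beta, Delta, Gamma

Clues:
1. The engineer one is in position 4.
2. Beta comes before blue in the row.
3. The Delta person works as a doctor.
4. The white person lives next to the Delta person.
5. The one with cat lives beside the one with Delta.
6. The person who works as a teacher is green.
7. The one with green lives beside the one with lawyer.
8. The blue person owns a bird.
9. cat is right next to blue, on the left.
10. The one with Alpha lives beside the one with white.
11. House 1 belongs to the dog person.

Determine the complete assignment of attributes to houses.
Solution:

House | Color | Pet | Profession | Team
---------------------------------------
  1   | green | dog | teacher | Alpha
  2   | white | cat | lawyer | Beta
  3   | blue | bird | doctor | Delta
  4   | red | fish | engineer | Gamma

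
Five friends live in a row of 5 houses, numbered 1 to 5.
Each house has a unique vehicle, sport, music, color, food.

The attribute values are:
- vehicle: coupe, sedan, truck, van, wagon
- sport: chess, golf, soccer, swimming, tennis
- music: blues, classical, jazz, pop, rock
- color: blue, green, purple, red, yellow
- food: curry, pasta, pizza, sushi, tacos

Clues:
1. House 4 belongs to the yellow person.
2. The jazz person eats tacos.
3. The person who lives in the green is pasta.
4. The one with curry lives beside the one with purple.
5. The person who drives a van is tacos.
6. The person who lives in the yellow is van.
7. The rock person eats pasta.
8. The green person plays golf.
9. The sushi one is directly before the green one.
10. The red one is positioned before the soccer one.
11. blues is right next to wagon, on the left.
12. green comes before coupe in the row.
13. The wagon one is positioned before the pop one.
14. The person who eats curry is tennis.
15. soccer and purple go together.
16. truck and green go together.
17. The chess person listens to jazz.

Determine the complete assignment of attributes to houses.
Solution:

House | Vehicle | Sport | Music | Color | Food
----------------------------------------------
  1   | sedan | tennis | blues | red | curry
  2   | wagon | soccer | classical | purple | sushi
  3   | truck | golf | rock | green | pasta
  4   | van | chess | jazz | yellow | tacos
  5   | coupe | swimming | pop | blue | pizza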